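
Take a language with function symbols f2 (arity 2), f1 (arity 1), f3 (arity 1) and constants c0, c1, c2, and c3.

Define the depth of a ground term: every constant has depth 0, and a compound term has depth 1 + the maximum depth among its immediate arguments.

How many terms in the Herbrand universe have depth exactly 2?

816

If N_k denotes the number of depth-≤k ground terms, the 4 constants give N_0 = 4, and each function symbol of arity r contributes N_{k-1}^r new terms at level k: N_k = 4 + N_{k-1}^2 + N_{k-1} + N_{k-1}.
N_0 = 4
N_1 = 4 + 4^2 + 4 + 4 = 28
N_2 = 4 + 28^2 + 28 + 28 = 844
Terms of depth exactly 2: N_2 − N_1 = 844 − 28 = 816.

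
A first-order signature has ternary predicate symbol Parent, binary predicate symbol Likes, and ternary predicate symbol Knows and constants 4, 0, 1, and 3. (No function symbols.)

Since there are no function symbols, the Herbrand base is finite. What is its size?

144

With no function symbols, the Herbrand universe is just the 4 constants.
Ground atoms per predicate: Parent: 4^3 = 64, Likes: 4^2 = 16, Knows: 4^3 = 64.
Herbrand base size = 64 + 16 + 64 = 144.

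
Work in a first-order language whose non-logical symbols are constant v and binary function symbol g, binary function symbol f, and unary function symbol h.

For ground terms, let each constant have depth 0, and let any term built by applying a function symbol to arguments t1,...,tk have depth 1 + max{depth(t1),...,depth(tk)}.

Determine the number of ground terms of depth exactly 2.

Count level by level. With function symbols g/2, f/2, h/1, the terms of depth ≤ k are the 1 constant together with each function applied to depth-≤(k−1) tuples, so N_k = 1 + N_{k-1}^2 + N_{k-1}^2 + N_{k-1}.
N_0 = 1
N_1 = 1 + 1^2 + 1^2 + 1 = 4
N_2 = 1 + 4^2 + 4^2 + 4 = 37
Terms of depth exactly 2: N_2 − N_1 = 37 − 4 = 33.

33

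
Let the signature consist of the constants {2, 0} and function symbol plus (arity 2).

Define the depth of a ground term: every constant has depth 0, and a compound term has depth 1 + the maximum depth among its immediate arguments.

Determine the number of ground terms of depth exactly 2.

Let N_k = |{terms of depth ≤ k}|. Then N_0 = 2 and N_k = 2 + N_{k-1}^2 for k ≥ 1 (one summand per function symbol, arity giving the exponent).
N_0 = 2
N_1 = 2 + 2^2 = 6
N_2 = 2 + 6^2 = 38
Terms of depth exactly 2: N_2 − N_1 = 38 − 6 = 32.

32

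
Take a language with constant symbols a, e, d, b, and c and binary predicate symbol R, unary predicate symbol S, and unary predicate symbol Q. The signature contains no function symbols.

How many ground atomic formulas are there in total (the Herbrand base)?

35

With no function symbols, the Herbrand universe is just the 5 constants.
Ground atoms per predicate: R: 5^2 = 25, S: 5, Q: 5.
Herbrand base size = 25 + 5 + 5 = 35.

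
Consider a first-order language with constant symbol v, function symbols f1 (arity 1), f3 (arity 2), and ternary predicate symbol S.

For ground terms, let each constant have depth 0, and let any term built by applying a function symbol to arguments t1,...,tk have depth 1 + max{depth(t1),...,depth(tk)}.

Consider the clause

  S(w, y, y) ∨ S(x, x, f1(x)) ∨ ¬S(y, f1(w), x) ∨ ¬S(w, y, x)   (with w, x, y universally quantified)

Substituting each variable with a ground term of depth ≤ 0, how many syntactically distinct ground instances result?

Ground terms of depth ≤ 0:
  If N_k denotes the number of depth-≤k ground terms, the 1 constant gives N_0 = 1, and each function symbol of arity r contributes N_{k-1}^r new terms at level k: N_k = 1 + N_{k-1} + N_{k-1}^2.
  N_0 = 1
  Explicitly: v.
So there is exactly 1 ground term available for substitution.
The body mentions every one of the 3 quantified variables; since ground terms form a free algebra, no two substitutions collapse to the same formula.
Number of ground instances = 1^3 = 1.

1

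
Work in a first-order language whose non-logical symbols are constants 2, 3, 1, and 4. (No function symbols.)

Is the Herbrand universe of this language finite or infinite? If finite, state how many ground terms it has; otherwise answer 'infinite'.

4

There are no function symbols, so every ground term is one of the 4 constants.
The Herbrand universe is {2, 3, 1, 4}, which is finite with 4 elements.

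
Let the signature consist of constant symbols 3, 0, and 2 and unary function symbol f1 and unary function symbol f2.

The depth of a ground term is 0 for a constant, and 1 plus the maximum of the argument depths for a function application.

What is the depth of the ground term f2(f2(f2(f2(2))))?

depth(f2(2)) = 1 + depth(2) = 1 + 0 = 1
depth(f2(f2(2))) = 1 + depth(f2(2)) = 1 + 1 = 2
depth(f2(f2(f2(2)))) = 1 + depth(f2(f2(2))) = 1 + 2 = 3
depth(f2(f2(f2(f2(2))))) = 1 + depth(f2(f2(f2(2)))) = 1 + 3 = 4

4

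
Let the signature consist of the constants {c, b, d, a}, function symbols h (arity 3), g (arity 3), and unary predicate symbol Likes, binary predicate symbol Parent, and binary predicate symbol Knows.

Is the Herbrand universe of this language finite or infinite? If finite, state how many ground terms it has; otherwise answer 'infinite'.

The signature has at least one function symbol (h, arity 3) and at least one constant (c).
Iterating h gives infinitely many distinct ground terms: c, h(c, c, c), h(h(c, c, c), h(c, c, c), h(c, c, c)), ...
So the Herbrand universe is infinite.

infinite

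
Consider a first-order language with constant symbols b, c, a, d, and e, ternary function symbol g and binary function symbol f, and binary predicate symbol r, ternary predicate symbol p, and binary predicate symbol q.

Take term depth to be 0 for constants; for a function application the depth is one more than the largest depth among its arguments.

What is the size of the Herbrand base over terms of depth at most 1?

3771925

First count ground terms of depth ≤ 1.
Let N_k count ground terms of depth at most k. Each non-constant term of depth ≤ k is some function symbol applied to depth-≤(k−1) arguments, giving N_k = 5 + N_{k-1}^3 + N_{k-1}^2.
N_0 = 5
N_1 = 5 + 5^3 + 5^2 = 155
So |H| = 155.
Each predicate of arity r yields |H|^r ground atoms (one per choice of an r-tuple from H):
  r: 155^2 = 24025;  p: 155^3 = 3723875;  q: 155^2 = 24025
Total ground atoms: 24025 + 3723875 + 24025 = 3771925.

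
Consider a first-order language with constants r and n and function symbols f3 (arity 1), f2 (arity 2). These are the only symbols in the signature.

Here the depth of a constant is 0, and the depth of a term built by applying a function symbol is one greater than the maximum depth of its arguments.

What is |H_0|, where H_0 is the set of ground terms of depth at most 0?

2

Count level by level. With function symbols f3/1, f2/2, the terms of depth ≤ k are the 2 constants together with each function applied to depth-≤(k−1) tuples, so N_k = 2 + N_{k-1} + N_{k-1}^2.
N_0 = 2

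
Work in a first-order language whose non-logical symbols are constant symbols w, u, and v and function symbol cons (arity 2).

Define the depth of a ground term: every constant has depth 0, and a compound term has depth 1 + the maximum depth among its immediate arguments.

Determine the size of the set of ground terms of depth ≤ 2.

If N_k denotes the number of depth-≤k ground terms, the 3 constants give N_0 = 3, and each function symbol of arity r contributes N_{k-1}^r new terms at level k: N_k = 3 + N_{k-1}^2.
N_0 = 3
N_1 = 3 + 3^2 = 12
N_2 = 3 + 12^2 = 147

147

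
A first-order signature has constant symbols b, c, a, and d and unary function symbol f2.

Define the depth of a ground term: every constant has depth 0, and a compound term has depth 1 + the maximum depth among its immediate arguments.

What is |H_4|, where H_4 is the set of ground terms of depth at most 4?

Let N_k = |{terms of depth ≤ k}|. Then N_0 = 4 and N_k = 4 + N_{k-1} for k ≥ 1 (one summand per function symbol, arity giving the exponent).
N_0 = 4
N_1 = 4 + 4 = 8
N_2 = 4 + 8 = 12
N_3 = 4 + 12 = 16
N_4 = 4 + 16 = 20

20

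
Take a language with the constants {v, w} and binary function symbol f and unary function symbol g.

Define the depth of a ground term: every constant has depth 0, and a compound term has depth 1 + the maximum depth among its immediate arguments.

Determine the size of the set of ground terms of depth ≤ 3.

5552

Count level by level. With function symbols f/2, g/1, the terms of depth ≤ k are the 2 constants together with each function applied to depth-≤(k−1) tuples, so N_k = 2 + N_{k-1}^2 + N_{k-1}.
N_0 = 2
N_1 = 2 + 2^2 + 2 = 8
N_2 = 2 + 8^2 + 8 = 74
N_3 = 2 + 74^2 + 74 = 5552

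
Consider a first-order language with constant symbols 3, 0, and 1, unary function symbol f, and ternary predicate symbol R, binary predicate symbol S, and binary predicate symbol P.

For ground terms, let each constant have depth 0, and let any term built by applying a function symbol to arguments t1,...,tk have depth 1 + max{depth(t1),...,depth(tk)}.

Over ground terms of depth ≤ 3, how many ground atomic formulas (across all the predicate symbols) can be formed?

2016

First count ground terms of depth ≤ 3.
Let N_k count ground terms of depth at most k. Each non-constant term of depth ≤ k is some function symbol applied to depth-≤(k−1) arguments, giving N_k = 3 + N_{k-1}.
N_0 = 3
N_1 = 3 + 3 = 6
N_2 = 3 + 6 = 9
N_3 = 3 + 9 = 12
Explicitly: 3, 0, 1, f(3), f(0), f(1), f(f(3)), f(f(0)), f(f(1)), f(f(f(3))), f(f(f(0))), f(f(f(1))).
So |H| = 12.
Ground atoms are formed by filling each argument slot of a predicate with a term from H, so an r-ary predicate gives |H|^r atoms:
  R: 12^3 = 1728;  S: 12^2 = 144;  P: 12^2 = 144
Total ground atoms: 1728 + 144 + 144 = 2016.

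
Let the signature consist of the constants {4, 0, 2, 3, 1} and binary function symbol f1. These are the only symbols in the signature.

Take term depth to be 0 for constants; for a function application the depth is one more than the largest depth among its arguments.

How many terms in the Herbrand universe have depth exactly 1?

25

Count level by level. With function symbols f1/2, the terms of depth ≤ k are the 5 constants together with each function applied to depth-≤(k−1) tuples, so N_k = 5 + N_{k-1}^2.
N_0 = 5
N_1 = 5 + 5^2 = 30
Terms of depth exactly 1: N_1 − N_0 = 30 − 5 = 25.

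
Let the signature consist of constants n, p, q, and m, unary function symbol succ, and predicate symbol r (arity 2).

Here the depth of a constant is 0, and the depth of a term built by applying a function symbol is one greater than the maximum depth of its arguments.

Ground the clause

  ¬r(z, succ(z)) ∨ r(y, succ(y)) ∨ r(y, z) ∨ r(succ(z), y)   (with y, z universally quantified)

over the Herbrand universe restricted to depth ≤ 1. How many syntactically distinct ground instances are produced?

Ground terms of depth ≤ 1:
  If N_k denotes the number of depth-≤k ground terms, the 4 constants give N_0 = 4, and each function symbol of arity r contributes N_{k-1}^r new terms at level k: N_k = 4 + N_{k-1}.
  N_0 = 4
  N_1 = 4 + 4 = 8
  Explicitly: n, p, q, m, succ(n), succ(p), succ(q), succ(m).
So there are 8 ground terms available for substitution.
Each of y, z ranges independently over the available ground terms, and distinct assignments produce distinct instances.
Number of ground instances = 8^2 = 64.

64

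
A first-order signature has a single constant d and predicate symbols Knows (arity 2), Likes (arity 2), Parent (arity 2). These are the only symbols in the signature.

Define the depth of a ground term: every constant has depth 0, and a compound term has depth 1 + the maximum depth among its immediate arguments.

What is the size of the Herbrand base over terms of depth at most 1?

3

First count ground terms of depth ≤ 1.
With no function symbols every ground term is a constant, so there is exactly 1 ground term at every depth bound.
N_0 = 1
N_1 = 1
Explicitly: d.
So |H| = 1.
Ground atoms are formed by filling each argument slot of a predicate with a term from H, so an r-ary predicate gives |H|^r atoms:
  Knows: 1^2 = 1;  Likes: 1^2 = 1;  Parent: 1^2 = 1
Total ground atoms: 1 + 1 + 1 = 3.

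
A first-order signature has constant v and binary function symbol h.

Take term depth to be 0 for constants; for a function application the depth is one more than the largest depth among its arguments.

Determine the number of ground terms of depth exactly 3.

21

Let N_k count ground terms of depth at most k. Each non-constant term of depth ≤ k is some function symbol applied to depth-≤(k−1) arguments, giving N_k = 1 + N_{k-1}^2.
N_0 = 1
N_1 = 1 + 1^2 = 2
N_2 = 1 + 2^2 = 5
N_3 = 1 + 5^2 = 26
Terms of depth exactly 3: N_3 − N_2 = 26 − 5 = 21.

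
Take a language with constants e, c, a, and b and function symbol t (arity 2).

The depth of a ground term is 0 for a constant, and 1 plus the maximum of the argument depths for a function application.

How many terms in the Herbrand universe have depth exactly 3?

162816

Let N_k = |{terms of depth ≤ k}|. Then N_0 = 4 and N_k = 4 + N_{k-1}^2 for k ≥ 1 (one summand per function symbol, arity giving the exponent).
N_0 = 4
N_1 = 4 + 4^2 = 20
N_2 = 4 + 20^2 = 404
N_3 = 4 + 404^2 = 163220
Terms of depth exactly 3: N_3 − N_2 = 163220 − 404 = 162816.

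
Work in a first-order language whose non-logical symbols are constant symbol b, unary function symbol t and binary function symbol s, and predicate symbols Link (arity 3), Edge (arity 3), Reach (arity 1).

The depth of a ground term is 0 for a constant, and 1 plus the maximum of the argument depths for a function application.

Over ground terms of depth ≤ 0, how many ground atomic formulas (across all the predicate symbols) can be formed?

First count ground terms of depth ≤ 0.
Count level by level. With function symbols t/1, s/2, the terms of depth ≤ k are the 1 constant together with each function applied to depth-≤(k−1) tuples, so N_k = 1 + N_{k-1} + N_{k-1}^2.
N_0 = 1
Explicitly: b.
So |H| = 1.
Ground atoms are formed by filling each argument slot of a predicate with a term from H, so an r-ary predicate gives |H|^r atoms:
  Link: 1^3 = 1;  Edge: 1^3 = 1;  Reach: 1
Total ground atoms: 1 + 1 + 1 = 3.

3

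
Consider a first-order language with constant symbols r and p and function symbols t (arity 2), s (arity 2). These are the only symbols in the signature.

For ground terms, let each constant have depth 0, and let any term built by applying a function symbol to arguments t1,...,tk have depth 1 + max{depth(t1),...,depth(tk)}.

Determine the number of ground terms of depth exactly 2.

192

Count level by level. With function symbols t/2, s/2, the terms of depth ≤ k are the 2 constants together with each function applied to depth-≤(k−1) tuples, so N_k = 2 + N_{k-1}^2 + N_{k-1}^2.
N_0 = 2
N_1 = 2 + 2^2 + 2^2 = 10
N_2 = 2 + 10^2 + 10^2 = 202
Terms of depth exactly 2: N_2 − N_1 = 202 − 10 = 192.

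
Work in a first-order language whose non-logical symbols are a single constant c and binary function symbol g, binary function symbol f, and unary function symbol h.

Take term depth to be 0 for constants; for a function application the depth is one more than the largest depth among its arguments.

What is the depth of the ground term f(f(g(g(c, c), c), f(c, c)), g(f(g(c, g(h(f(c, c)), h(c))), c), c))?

depth(g(c, c)) = 1 + max(0, 0) = 1
depth(g(g(c, c), c)) = 1 + max(1, 0) = 2
depth(f(c, c)) = 1 + max(0, 0) = 1
depth(f(g(g(c, c), c), f(c, c))) = 1 + max(2, 1) = 3
depth(h(f(c, c))) = 1 + depth(f(c, c)) = 1 + 1 = 2
depth(h(c)) = 1 + depth(c) = 1 + 0 = 1
depth(g(h(f(c, c)), h(c))) = 1 + max(2, 1) = 3
depth(g(c, g(h(f(c, c)), h(c)))) = 1 + max(0, 3) = 4
depth(f(g(c, g(h(f(c, c)), h(c))), c)) = 1 + max(4, 0) = 5
depth(g(f(g(c, g(h(f(c, c)), h(c))), c), c)) = 1 + max(5, 0) = 6
depth(f(f(g(g(c, c), c), f(c, c)), g(f(g(c, g(h(f(c, c)), h(c))), c), c))) = 1 + max(3, 6) = 7

7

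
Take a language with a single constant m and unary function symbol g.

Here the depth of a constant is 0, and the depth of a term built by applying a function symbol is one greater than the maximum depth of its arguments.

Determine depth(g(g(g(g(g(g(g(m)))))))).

depth(g(m)) = 1 + depth(m) = 1 + 0 = 1
depth(g(g(m))) = 1 + depth(g(m)) = 1 + 1 = 2
depth(g(g(g(m)))) = 1 + depth(g(g(m))) = 1 + 2 = 3
depth(g(g(g(g(m))))) = 1 + depth(g(g(g(m)))) = 1 + 3 = 4
depth(g(g(g(g(g(m)))))) = 1 + depth(g(g(g(g(m))))) = 1 + 4 = 5
depth(g(g(g(g(g(g(m))))))) = 1 + depth(g(g(g(g(g(m)))))) = 1 + 5 = 6
depth(g(g(g(g(g(g(g(m)))))))) = 1 + depth(g(g(g(g(g(g(m))))))) = 1 + 6 = 7

7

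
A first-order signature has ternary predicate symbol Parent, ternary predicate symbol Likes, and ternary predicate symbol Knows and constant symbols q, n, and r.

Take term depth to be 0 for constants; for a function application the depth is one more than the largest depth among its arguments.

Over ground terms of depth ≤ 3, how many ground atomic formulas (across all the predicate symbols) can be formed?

81

First count ground terms of depth ≤ 3.
With no function symbols every ground term is a constant, so there are exactly 3 ground terms at every depth bound.
N_0 = 3
N_1 = 3
N_2 = 3
N_3 = 3
Explicitly: q, n, r.
So |H| = 3.
For each predicate symbol, the number of ground atoms is |H| raised to its arity; summing:
  Parent: 3^3 = 27;  Likes: 3^3 = 27;  Knows: 3^3 = 27
Total ground atoms: 27 + 27 + 27 = 81.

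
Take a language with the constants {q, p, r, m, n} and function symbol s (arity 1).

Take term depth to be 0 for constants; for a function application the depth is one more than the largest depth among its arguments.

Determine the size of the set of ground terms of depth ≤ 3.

20

Let N_k = |{terms of depth ≤ k}|. Then N_0 = 5 and N_k = 5 + N_{k-1} for k ≥ 1 (one summand per function symbol, arity giving the exponent).
N_0 = 5
N_1 = 5 + 5 = 10
N_2 = 5 + 10 = 15
N_3 = 5 + 15 = 20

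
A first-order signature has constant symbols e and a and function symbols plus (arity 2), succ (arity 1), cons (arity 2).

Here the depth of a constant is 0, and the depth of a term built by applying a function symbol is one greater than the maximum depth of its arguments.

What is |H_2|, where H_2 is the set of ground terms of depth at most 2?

302

Let N_k = |{terms of depth ≤ k}|. Then N_0 = 2 and N_k = 2 + N_{k-1}^2 + N_{k-1} + N_{k-1}^2 for k ≥ 1 (one summand per function symbol, arity giving the exponent).
N_0 = 2
N_1 = 2 + 2^2 + 2 + 2^2 = 12
N_2 = 2 + 12^2 + 12 + 12^2 = 302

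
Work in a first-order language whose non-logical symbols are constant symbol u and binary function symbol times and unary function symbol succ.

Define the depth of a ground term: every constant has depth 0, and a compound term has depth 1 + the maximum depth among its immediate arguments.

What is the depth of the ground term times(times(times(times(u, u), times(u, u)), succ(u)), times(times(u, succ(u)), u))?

4

depth(times(u, u)) = 1 + max(0, 0) = 1
depth(times(times(u, u), times(u, u))) = 1 + max(1, 1) = 2
depth(succ(u)) = 1 + depth(u) = 1 + 0 = 1
depth(times(times(times(u, u), times(u, u)), succ(u))) = 1 + max(2, 1) = 3
depth(times(u, succ(u))) = 1 + max(0, 1) = 2
depth(times(times(u, succ(u)), u)) = 1 + max(2, 0) = 3
depth(times(times(times(times(u, u), times(u, u)), succ(u)), times(times(u, succ(u)), u))) = 1 + max(3, 3) = 4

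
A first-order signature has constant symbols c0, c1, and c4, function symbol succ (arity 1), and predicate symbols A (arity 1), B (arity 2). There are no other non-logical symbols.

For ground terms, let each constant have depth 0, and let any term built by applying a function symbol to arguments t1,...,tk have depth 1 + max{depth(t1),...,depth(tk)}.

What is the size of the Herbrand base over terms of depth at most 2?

First count ground terms of depth ≤ 2.
Write N_k for the number of ground terms of depth ≤ k. A term of depth ≤ k is either a constant or a function symbol applied to arguments of depth ≤ k−1, so N_k = 3 + N_{k-1}.
N_0 = 3
N_1 = 3 + 3 = 6
N_2 = 3 + 6 = 9
Explicitly: c0, c1, c4, succ(c0), succ(c1), succ(c4), succ(succ(c0)), succ(succ(c1)), succ(succ(c4)).
So |H| = 9.
Ground atoms are formed by filling each argument slot of a predicate with a term from H, so an r-ary predicate gives |H|^r atoms:
  A: 9;  B: 9^2 = 81
Total ground atoms: 9 + 81 = 90.

90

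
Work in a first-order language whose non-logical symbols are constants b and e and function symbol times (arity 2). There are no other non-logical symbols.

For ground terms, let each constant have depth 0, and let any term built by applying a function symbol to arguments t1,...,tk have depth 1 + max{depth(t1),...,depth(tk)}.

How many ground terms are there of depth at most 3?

Write N_k for the number of ground terms of depth ≤ k. A term of depth ≤ k is either a constant or a function symbol applied to arguments of depth ≤ k−1, so N_k = 2 + N_{k-1}^2.
N_0 = 2
N_1 = 2 + 2^2 = 6
N_2 = 2 + 6^2 = 38
N_3 = 2 + 38^2 = 1446

1446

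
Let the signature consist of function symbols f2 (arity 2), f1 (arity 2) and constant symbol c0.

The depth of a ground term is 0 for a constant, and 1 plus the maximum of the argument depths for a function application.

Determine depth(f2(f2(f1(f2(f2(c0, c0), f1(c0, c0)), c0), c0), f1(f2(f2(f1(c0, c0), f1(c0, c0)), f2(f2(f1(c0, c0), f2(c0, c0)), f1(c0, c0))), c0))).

depth(f2(c0, c0)) = 1 + max(0, 0) = 1
depth(f1(c0, c0)) = 1 + max(0, 0) = 1
depth(f2(f2(c0, c0), f1(c0, c0))) = 1 + max(1, 1) = 2
depth(f1(f2(f2(c0, c0), f1(c0, c0)), c0)) = 1 + max(2, 0) = 3
depth(f2(f1(f2(f2(c0, c0), f1(c0, c0)), c0), c0)) = 1 + max(3, 0) = 4
depth(f2(f1(c0, c0), f1(c0, c0))) = 1 + max(1, 1) = 2
depth(f2(f1(c0, c0), f2(c0, c0))) = 1 + max(1, 1) = 2
depth(f2(f2(f1(c0, c0), f2(c0, c0)), f1(c0, c0))) = 1 + max(2, 1) = 3
depth(f2(f2(f1(c0, c0), f1(c0, c0)), f2(f2(f1(c0, c0), f2(c0, c0)), f1(c0, c0)))) = 1 + max(2, 3) = 4
depth(f1(f2(f2(f1(c0, c0), f1(c0, c0)), f2(f2(f1(c0, c0), f2(c0, c0)), f1(c0, c0))), c0)) = 1 + max(4, 0) = 5
depth(f2(f2(f1(f2(f2(c0, c0), f1(c0, c0)), c0), c0), f1(f2(f2(f1(c0, c0), f1(c0, c0)), f2(f2(f1(c0, c0), f2(c0, c0)), f1(c0, c0))), c0))) = 1 + max(4, 5) = 6

6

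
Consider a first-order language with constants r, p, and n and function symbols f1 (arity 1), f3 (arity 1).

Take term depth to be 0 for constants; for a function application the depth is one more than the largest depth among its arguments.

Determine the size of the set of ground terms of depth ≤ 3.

Let N_k count ground terms of depth at most k. Each non-constant term of depth ≤ k is some function symbol applied to depth-≤(k−1) arguments, giving N_k = 3 + N_{k-1} + N_{k-1}.
N_0 = 3
N_1 = 3 + 3 + 3 = 9
N_2 = 3 + 9 + 9 = 21
N_3 = 3 + 21 + 21 = 45

45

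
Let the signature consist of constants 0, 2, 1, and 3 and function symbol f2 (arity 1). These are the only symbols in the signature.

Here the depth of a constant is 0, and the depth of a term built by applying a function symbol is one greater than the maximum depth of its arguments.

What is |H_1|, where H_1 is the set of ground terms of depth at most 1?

8

Let N_k = |{terms of depth ≤ k}|. Then N_0 = 4 and N_k = 4 + N_{k-1} for k ≥ 1 (one summand per function symbol, arity giving the exponent).
N_0 = 4
N_1 = 4 + 4 = 8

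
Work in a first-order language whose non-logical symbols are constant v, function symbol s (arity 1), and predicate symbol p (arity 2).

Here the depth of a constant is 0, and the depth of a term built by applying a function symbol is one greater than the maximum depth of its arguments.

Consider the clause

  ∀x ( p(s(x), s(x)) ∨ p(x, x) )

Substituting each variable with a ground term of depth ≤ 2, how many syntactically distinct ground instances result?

3

Ground terms of depth ≤ 2:
  Let N_k = |{terms of depth ≤ k}|. Then N_0 = 1 and N_k = 1 + N_{k-1} for k ≥ 1 (one summand per function symbol, arity giving the exponent).
  N_0 = 1
  N_1 = 1 + 1 = 2
  N_2 = 1 + 2 = 3
So there are 3 ground terms available for substitution.
The body mentions the single quantified variable x; since ground terms form a free algebra, no two substitutions collapse to the same formula.
Number of ground instances = 3.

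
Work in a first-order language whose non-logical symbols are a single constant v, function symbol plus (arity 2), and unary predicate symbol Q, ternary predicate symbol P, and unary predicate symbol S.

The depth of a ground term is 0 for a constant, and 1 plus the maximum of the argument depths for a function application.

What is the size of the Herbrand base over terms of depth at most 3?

17628

First count ground terms of depth ≤ 3.
Let N_k count ground terms of depth at most k. Each non-constant term of depth ≤ k is some function symbol applied to depth-≤(k−1) arguments, giving N_k = 1 + N_{k-1}^2.
N_0 = 1
N_1 = 1 + 1^2 = 2
N_2 = 1 + 2^2 = 5
N_3 = 1 + 5^2 = 26
So |H| = 26.
Ground atoms are formed by filling each argument slot of a predicate with a term from H, so an r-ary predicate gives |H|^r atoms:
  Q: 26;  P: 26^3 = 17576;  S: 26
Total ground atoms: 26 + 17576 + 26 = 17628.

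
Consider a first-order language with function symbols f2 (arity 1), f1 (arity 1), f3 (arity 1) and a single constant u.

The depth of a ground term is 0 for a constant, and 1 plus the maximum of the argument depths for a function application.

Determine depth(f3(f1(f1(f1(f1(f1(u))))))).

depth(f1(u)) = 1 + depth(u) = 1 + 0 = 1
depth(f1(f1(u))) = 1 + depth(f1(u)) = 1 + 1 = 2
depth(f1(f1(f1(u)))) = 1 + depth(f1(f1(u))) = 1 + 2 = 3
depth(f1(f1(f1(f1(u))))) = 1 + depth(f1(f1(f1(u)))) = 1 + 3 = 4
depth(f1(f1(f1(f1(f1(u)))))) = 1 + depth(f1(f1(f1(f1(u))))) = 1 + 4 = 5
depth(f3(f1(f1(f1(f1(f1(u))))))) = 1 + depth(f1(f1(f1(f1(f1(u)))))) = 1 + 5 = 6

6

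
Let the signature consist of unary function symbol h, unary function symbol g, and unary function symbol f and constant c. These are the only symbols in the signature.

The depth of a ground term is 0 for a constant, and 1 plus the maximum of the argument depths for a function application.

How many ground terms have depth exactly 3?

Let N_k = |{terms of depth ≤ k}|. Then N_0 = 1 and N_k = 1 + N_{k-1} + N_{k-1} + N_{k-1} for k ≥ 1 (one summand per function symbol, arity giving the exponent).
N_0 = 1
N_1 = 1 + 1 + 1 + 1 = 4
N_2 = 1 + 4 + 4 + 4 = 13
N_3 = 1 + 13 + 13 + 13 = 40
Terms of depth exactly 3: N_3 − N_2 = 40 − 13 = 27.

27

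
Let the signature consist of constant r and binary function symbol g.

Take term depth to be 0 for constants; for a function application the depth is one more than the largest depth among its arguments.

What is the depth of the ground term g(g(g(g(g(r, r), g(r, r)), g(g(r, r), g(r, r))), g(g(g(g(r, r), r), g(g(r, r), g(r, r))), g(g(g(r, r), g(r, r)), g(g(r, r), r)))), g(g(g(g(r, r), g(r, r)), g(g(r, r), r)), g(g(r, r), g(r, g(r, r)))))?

6

depth(g(r, r)) = 1 + max(0, 0) = 1
depth(g(g(r, r), g(r, r))) = 1 + max(1, 1) = 2
depth(g(g(g(r, r), g(r, r)), g(g(r, r), g(r, r)))) = 1 + max(2, 2) = 3
depth(g(g(r, r), r)) = 1 + max(1, 0) = 2
depth(g(g(g(r, r), r), g(g(r, r), g(r, r)))) = 1 + max(2, 2) = 3
depth(g(g(g(r, r), g(r, r)), g(g(r, r), r))) = 1 + max(2, 2) = 3
depth(g(g(g(g(r, r), r), g(g(r, r), g(r, r))), g(g(g(r, r), g(r, r)), g(g(r, r), r)))) = 1 + max(3, 3) = 4
depth(g(g(g(g(r, r), g(r, r)), g(g(r, r), g(r, r))), g(g(g(g(r, r), r), g(g(r, r), g(r, r))), g(g(g(r, r), g(r, r)), g(g(r, r), r))))) = 1 + max(3, 4) = 5
depth(g(r, g(r, r))) = 1 + max(0, 1) = 2
depth(g(g(r, r), g(r, g(r, r)))) = 1 + max(1, 2) = 3
depth(g(g(g(g(r, r), g(r, r)), g(g(r, r), r)), g(g(r, r), g(r, g(r, r))))) = 1 + max(3, 3) = 4
depth(g(g(g(g(g(r, r), g(r, r)), g(g(r, r), g(r, r))), g(g(g(g(r, r), r), g(g(r, r), g(r, r))), g(g(g(r, r), g(r, r)), g(g(r, r), r)))), g(g(g(g(r, r), g(r, r)), g(g(r, r), r)), g(g(r, r), g(r, g(r, r)))))) = 1 + max(5, 4) = 6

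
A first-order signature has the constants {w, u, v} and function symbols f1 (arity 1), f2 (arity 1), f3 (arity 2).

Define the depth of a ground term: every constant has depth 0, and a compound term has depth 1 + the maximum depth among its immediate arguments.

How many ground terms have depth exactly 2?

345

If N_k denotes the number of depth-≤k ground terms, the 3 constants give N_0 = 3, and each function symbol of arity r contributes N_{k-1}^r new terms at level k: N_k = 3 + N_{k-1} + N_{k-1} + N_{k-1}^2.
N_0 = 3
N_1 = 3 + 3 + 3 + 3^2 = 18
N_2 = 3 + 18 + 18 + 18^2 = 363
Terms of depth exactly 2: N_2 − N_1 = 363 − 18 = 345.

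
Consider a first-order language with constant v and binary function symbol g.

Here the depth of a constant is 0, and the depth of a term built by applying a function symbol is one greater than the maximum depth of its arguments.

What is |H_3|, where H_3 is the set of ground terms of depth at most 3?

26

If N_k denotes the number of depth-≤k ground terms, the 1 constant gives N_0 = 1, and each function symbol of arity r contributes N_{k-1}^r new terms at level k: N_k = 1 + N_{k-1}^2.
N_0 = 1
N_1 = 1 + 1^2 = 2
N_2 = 1 + 2^2 = 5
N_3 = 1 + 5^2 = 26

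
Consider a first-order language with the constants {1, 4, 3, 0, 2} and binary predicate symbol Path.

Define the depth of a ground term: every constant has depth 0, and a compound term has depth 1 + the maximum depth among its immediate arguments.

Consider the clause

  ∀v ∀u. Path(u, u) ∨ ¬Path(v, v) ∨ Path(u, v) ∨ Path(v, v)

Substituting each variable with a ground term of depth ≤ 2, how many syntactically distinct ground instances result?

25

Ground terms of depth ≤ 2:
  With no function symbols every ground term is a constant, so there are exactly 5 ground terms at every depth bound.
  N_0 = 5
  N_1 = 5
  N_2 = 5
  Explicitly: 1, 4, 3, 0, 2.
So there are 5 ground terms available for substitution.
There are 2 variables to instantiate (v, u), each occurring in at least one literal, so different choices give different ground instances.
Number of ground instances = 5^2 = 25.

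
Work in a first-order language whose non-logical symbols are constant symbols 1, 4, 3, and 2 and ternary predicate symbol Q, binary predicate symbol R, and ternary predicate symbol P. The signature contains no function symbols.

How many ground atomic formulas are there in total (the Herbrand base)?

With no function symbols, the Herbrand universe is just the 4 constants.
Ground atoms per predicate: Q: 4^3 = 64, R: 4^2 = 16, P: 4^3 = 64.
Herbrand base size = 64 + 16 + 64 = 144.

144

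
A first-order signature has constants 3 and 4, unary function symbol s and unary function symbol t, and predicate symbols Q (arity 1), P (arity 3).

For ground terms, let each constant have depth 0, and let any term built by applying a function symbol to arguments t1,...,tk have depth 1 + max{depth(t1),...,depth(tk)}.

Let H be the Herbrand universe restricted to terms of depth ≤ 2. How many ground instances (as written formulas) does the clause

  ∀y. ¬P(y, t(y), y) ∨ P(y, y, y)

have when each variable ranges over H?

Ground terms of depth ≤ 2:
  Count level by level. With function symbols s/1, t/1, the terms of depth ≤ k are the 2 constants together with each function applied to depth-≤(k−1) tuples, so N_k = 2 + N_{k-1} + N_{k-1}.
  N_0 = 2
  N_1 = 2 + 2 + 2 = 6
  N_2 = 2 + 6 + 6 = 14
So there are 14 ground terms available for substitution.
The variable y ranges independently over the available ground terms, and distinct assignments produce distinct instances.
Number of ground instances = 14.

14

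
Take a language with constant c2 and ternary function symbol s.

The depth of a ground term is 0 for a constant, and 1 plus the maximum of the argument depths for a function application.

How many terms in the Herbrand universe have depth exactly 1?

Let N_k count ground terms of depth at most k. Each non-constant term of depth ≤ k is some function symbol applied to depth-≤(k−1) arguments, giving N_k = 1 + N_{k-1}^3.
N_0 = 1
N_1 = 1 + 1^3 = 2
Terms of depth exactly 1: N_1 − N_0 = 2 − 1 = 1.

1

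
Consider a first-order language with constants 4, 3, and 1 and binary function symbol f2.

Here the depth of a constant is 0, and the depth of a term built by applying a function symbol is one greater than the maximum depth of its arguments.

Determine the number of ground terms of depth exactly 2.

135

If N_k denotes the number of depth-≤k ground terms, the 3 constants give N_0 = 3, and each function symbol of arity r contributes N_{k-1}^r new terms at level k: N_k = 3 + N_{k-1}^2.
N_0 = 3
N_1 = 3 + 3^2 = 12
N_2 = 3 + 12^2 = 147
Terms of depth exactly 2: N_2 − N_1 = 147 − 12 = 135.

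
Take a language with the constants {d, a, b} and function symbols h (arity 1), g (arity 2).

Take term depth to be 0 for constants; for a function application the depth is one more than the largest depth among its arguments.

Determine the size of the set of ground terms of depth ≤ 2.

If N_k denotes the number of depth-≤k ground terms, the 3 constants give N_0 = 3, and each function symbol of arity r contributes N_{k-1}^r new terms at level k: N_k = 3 + N_{k-1} + N_{k-1}^2.
N_0 = 3
N_1 = 3 + 3 + 3^2 = 15
N_2 = 3 + 15 + 15^2 = 243

243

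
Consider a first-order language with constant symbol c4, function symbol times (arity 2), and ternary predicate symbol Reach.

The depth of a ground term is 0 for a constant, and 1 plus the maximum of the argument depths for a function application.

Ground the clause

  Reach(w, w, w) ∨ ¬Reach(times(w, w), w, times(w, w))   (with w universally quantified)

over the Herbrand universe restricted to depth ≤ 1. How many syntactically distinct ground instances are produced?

2

Ground terms of depth ≤ 1:
  Let N_k count ground terms of depth at most k. Each non-constant term of depth ≤ k is some function symbol applied to depth-≤(k−1) arguments, giving N_k = 1 + N_{k-1}^2.
  N_0 = 1
  N_1 = 1 + 1^2 = 2
  Explicitly: c4, times(c4, c4).
So there are 2 ground terms available for substitution.
The variable w ranges independently over the available ground terms, and distinct assignments produce distinct instances.
Number of ground instances = 2.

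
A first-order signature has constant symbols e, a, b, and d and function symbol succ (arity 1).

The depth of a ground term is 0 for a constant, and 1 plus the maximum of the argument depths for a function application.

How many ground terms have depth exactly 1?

4

Let N_k count ground terms of depth at most k. Each non-constant term of depth ≤ k is some function symbol applied to depth-≤(k−1) arguments, giving N_k = 4 + N_{k-1}.
N_0 = 4
N_1 = 4 + 4 = 8
Terms of depth exactly 1: N_1 − N_0 = 8 − 4 = 4.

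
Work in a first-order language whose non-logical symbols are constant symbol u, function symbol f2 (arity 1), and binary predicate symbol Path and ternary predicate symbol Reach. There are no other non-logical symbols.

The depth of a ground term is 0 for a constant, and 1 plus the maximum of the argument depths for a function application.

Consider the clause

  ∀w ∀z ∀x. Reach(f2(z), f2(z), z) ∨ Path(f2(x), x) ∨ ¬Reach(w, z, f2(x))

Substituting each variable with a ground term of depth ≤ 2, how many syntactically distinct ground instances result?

27

Ground terms of depth ≤ 2:
  If N_k denotes the number of depth-≤k ground terms, the 1 constant gives N_0 = 1, and each function symbol of arity r contributes N_{k-1}^r new terms at level k: N_k = 1 + N_{k-1}.
  N_0 = 1
  N_1 = 1 + 1 = 2
  N_2 = 1 + 2 = 3
  Explicitly: u, f2(u), f2(f2(u)).
So there are 3 ground terms available for substitution.
The clause has 3 distinct variables (w, z, x), each appearing in the body. In the free term algebra distinct substitutions yield syntactically distinct ground instances.
Number of ground instances = 3^3 = 27.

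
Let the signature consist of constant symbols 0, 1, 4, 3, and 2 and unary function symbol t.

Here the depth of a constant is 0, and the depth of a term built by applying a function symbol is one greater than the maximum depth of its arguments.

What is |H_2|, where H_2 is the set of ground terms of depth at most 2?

If N_k denotes the number of depth-≤k ground terms, the 5 constants give N_0 = 5, and each function symbol of arity r contributes N_{k-1}^r new terms at level k: N_k = 5 + N_{k-1}.
N_0 = 5
N_1 = 5 + 5 = 10
N_2 = 5 + 10 = 15

15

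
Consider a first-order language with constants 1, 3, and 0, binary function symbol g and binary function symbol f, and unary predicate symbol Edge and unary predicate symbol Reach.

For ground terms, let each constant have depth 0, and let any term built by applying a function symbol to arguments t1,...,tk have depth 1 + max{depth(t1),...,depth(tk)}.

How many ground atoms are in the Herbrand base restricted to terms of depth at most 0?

First count ground terms of depth ≤ 0.
Count level by level. With function symbols g/2, f/2, the terms of depth ≤ k are the 3 constants together with each function applied to depth-≤(k−1) tuples, so N_k = 3 + N_{k-1}^2 + N_{k-1}^2.
N_0 = 3
Explicitly: 1, 3, 0.
So |H| = 3.
For each predicate symbol, the number of ground atoms is |H| raised to its arity; summing:
  Edge: 3;  Reach: 3
Total ground atoms: 3 + 3 = 6.

6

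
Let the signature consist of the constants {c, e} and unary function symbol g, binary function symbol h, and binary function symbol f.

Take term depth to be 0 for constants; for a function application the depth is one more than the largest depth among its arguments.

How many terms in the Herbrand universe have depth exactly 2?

290

Let N_k = |{terms of depth ≤ k}|. Then N_0 = 2 and N_k = 2 + N_{k-1} + N_{k-1}^2 + N_{k-1}^2 for k ≥ 1 (one summand per function symbol, arity giving the exponent).
N_0 = 2
N_1 = 2 + 2 + 2^2 + 2^2 = 12
N_2 = 2 + 12 + 12^2 + 12^2 = 302
Terms of depth exactly 2: N_2 − N_1 = 302 − 12 = 290.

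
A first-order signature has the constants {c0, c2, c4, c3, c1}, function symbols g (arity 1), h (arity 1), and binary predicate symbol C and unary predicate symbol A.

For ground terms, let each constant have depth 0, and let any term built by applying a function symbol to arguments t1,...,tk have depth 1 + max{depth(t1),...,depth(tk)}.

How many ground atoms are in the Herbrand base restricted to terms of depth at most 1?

240

First count ground terms of depth ≤ 1.
Write N_k for the number of ground terms of depth ≤ k. A term of depth ≤ k is either a constant or a function symbol applied to arguments of depth ≤ k−1, so N_k = 5 + N_{k-1} + N_{k-1}.
N_0 = 5
N_1 = 5 + 5 + 5 = 15
So |H| = 15.
A ground atom is a predicate applied to a tuple of terms from H, so the count is the sum over predicates of |H|^arity:
  C: 15^2 = 225;  A: 15
Total ground atoms: 225 + 15 = 240.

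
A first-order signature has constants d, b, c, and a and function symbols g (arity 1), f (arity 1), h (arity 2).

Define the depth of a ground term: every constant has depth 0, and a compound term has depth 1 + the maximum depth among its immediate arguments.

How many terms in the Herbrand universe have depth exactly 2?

816

Count level by level. With function symbols g/1, f/1, h/2, the terms of depth ≤ k are the 4 constants together with each function applied to depth-≤(k−1) tuples, so N_k = 4 + N_{k-1} + N_{k-1} + N_{k-1}^2.
N_0 = 4
N_1 = 4 + 4 + 4 + 4^2 = 28
N_2 = 4 + 28 + 28 + 28^2 = 844
Terms of depth exactly 2: N_2 − N_1 = 844 − 28 = 816.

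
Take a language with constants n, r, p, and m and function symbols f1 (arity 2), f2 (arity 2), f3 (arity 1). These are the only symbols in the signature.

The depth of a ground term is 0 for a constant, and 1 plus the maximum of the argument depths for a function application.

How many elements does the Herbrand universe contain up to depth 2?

Let N_k = |{terms of depth ≤ k}|. Then N_0 = 4 and N_k = 4 + N_{k-1}^2 + N_{k-1}^2 + N_{k-1} for k ≥ 1 (one summand per function symbol, arity giving the exponent).
N_0 = 4
N_1 = 4 + 4^2 + 4^2 + 4 = 40
N_2 = 4 + 40^2 + 40^2 + 40 = 3244

3244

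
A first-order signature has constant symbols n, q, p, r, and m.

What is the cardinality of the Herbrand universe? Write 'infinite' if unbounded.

There are no function symbols, so every ground term is one of the 5 constants.
The Herbrand universe is {n, q, p, r, m}, which is finite with 5 elements.

5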